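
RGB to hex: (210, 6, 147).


R = 210 → D2 (hex)
G = 6 → 06 (hex)
B = 147 → 93 (hex)
Hex = #D20693


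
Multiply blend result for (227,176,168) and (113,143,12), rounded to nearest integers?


Multiply: C = A×B/255, rounded to nearest integer
R: 227×113/255 = 25651/255 ≈ 100.592 → 101
G: 176×143/255 = 25168/255 ≈ 98.698 → 99
B: 168×12/255 = 2016/255 ≈ 7.906 → 8
= RGB(101, 99, 8)


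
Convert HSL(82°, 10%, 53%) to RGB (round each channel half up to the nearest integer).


H=82°, S=0.10, L=0.53
C = (1-|2L-1|)×S = (1-|0.06|)×0.10 = 0.094
H' = H/60 = 82/60 ≈ 1.3667; X = C×(1-|H' mod 2 - 1|) ≈ 0.0595
m = L - C/2 = 0.53 - 0.047 = 0.483
Sector ⌊H'⌋ = 1 → (R',G',B') = (≈0.0595, 0.094, 0.0)
RGB = ((R'+m)×255, (G'+m)×255, (B'+m)×255) = (138.346, 147.135, 123.165)
Round half up → RGB(138, 147, 123)


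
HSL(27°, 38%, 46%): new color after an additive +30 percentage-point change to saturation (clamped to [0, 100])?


Original S = 38%
Adjustment = +30 percentage points
New S = 38 + (30) = 68
Clamp to [0, 100] → 68
= HSL(27°, 68%, 46%)


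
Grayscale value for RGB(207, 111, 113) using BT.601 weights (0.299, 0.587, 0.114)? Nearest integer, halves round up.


Gray = 0.299×R + 0.587×G + 0.114×B
Gray = 0.299×207 + 0.587×111 + 0.114×113
Gray = 61.893 + 65.157 + 12.882
Gray = 139.932 → round half up → 140
Gray = 140


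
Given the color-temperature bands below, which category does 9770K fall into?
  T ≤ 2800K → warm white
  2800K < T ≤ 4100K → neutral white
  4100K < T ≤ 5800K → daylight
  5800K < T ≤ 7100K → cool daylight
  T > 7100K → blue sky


Temperature: 9770K
9770K > 7100K → blue sky
Classification: blue sky


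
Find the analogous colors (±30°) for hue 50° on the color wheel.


Base hue: 50°
Left analog: (50 - 30) mod 360 = 20°
Right analog: (50 + 30) mod 360 = 80°
Analogous hues = 20° and 80°


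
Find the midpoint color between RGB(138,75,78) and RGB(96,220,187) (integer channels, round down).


Midpoint: each channel = ⌊(C₁+C₂)/2⌋
R: ⌊(138+96)/2⌋ = 117
G: ⌊(75+220)/2⌋ = 147
B: ⌊(78+187)/2⌋ = 132
= RGB(117, 147, 132)


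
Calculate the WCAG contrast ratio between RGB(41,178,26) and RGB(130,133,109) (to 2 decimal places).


Linearize each sRGB channel c=v/255: c/12.92 if c ≤ 0.04045 else ((c+0.055)/1.055)^2.4
L = 0.2126×R_lin + 0.7152×G_lin + 0.0722×B_lin
Color 1 (41,178,26):
  R=41: 41/255≈0.1608 > 0.04045 → ((0.1608+0.055)/1.055)^2.4 ≈ 0.02217
  G=178: 178/255≈0.6980 > 0.04045 → ((0.6980+0.055)/1.055)^2.4 ≈ 0.44520
  B=26: 26/255≈0.1020 > 0.04045 → ((0.1020+0.055)/1.055)^2.4 ≈ 0.01033
  L1 = 0.2126×0.02217 + 0.7152×0.44520 + 0.0722×0.01033 ≈ 0.32387
Color 2 (130,133,109):
  R=130: 130/255≈0.5098 > 0.04045 → ((0.5098+0.055)/1.055)^2.4 ≈ 0.22323
  G=133: 133/255≈0.5216 > 0.04045 → ((0.5216+0.055)/1.055)^2.4 ≈ 0.23455
  B=109: 109/255≈0.4275 > 0.04045 → ((0.4275+0.055)/1.055)^2.4 ≈ 0.15293
  L2 = 0.2126×0.22323 + 0.7152×0.23455 + 0.0722×0.15293 ≈ 0.22625
Lighter = 0.32387, Darker = 0.22625
Ratio = (L_lighter + 0.05) / (L_darker + 0.05)
Ratio = (0.32387 + 0.05) / (0.22625 + 0.05) = 0.37387 / 0.27625 ≈ 1.3534
Ratio ≈ 1.35:1


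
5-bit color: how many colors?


Colors = 2^bits = 2^5
= 32 colors


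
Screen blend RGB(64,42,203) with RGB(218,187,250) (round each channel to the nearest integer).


Screen: C = 255 - (255-A)×(255-B)/255, rounded to nearest integer
R: 255 - (255-64)×(255-218)/255 = 255 - 7067/255 ≈ 255 - 27.714 = 227.286 → 227
G: 255 - (255-42)×(255-187)/255 = 255 - 14484/255 ≈ 255 - 56.800 = 198.200 → 198
B: 255 - (255-203)×(255-250)/255 = 255 - 260/255 ≈ 255 - 1.020 = 253.980 → 254
= RGB(227, 198, 254)


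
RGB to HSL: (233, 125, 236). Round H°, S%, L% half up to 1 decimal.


Normalize: R'=233/255≈0.9137, G'=125/255≈0.4902, B'=236/255≈0.9255
Max=236/255, Min=125/255, Δ=Max-Min=111/255
L = (Max+Min)/2 = (236+125)/510 = 361/510 = 0.70784… → L = 70.8%
L > 0.5 → S = Δ/(2-Max-Min) = 111/(510-236-125) = 111/149 = 0.74496… → S = 74.5%
(the 1/255 factors cancel in S and H, so raw channel differences can be used)
Max is B' → H = 60 × ((R-G)/Δ + 4) = 60 × ((233-125)/111 + 4)
  108/111 + 4 = 0.9729… + 4 = 4.9729…
  H = 60 × 4.9729… = 298.378…° → H = 298.4°
= HSL(298.4°, 74.5%, 70.8%)


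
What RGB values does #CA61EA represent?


CA → 202 (R)
61 → 97 (G)
EA → 234 (B)
= RGB(202, 97, 234)


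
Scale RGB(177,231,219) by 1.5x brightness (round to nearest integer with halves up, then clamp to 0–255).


Multiply each channel by 1.5, round half up, clamp to [0, 255]
R: 177×1.5 = 265.5 → round → 266 → clamp → 255
G: 231×1.5 = 346.5 → round → 347 → clamp → 255
B: 219×1.5 = 328.5 → round → 329 → clamp → 255
= RGB(255, 255, 255)


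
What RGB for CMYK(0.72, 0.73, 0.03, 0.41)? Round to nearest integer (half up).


R = 255 × (1-C) × (1-K) = 255 × 0.28 × 0.59 = 42.126 → 42
G = 255 × (1-M) × (1-K) = 255 × 0.27 × 0.59 = 40.6215 → 41
B = 255 × (1-Y) × (1-K) = 255 × 0.97 × 0.59 = 145.9365 → 146
= RGB(42, 41, 146)


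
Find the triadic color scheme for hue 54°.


Triadic: equally spaced at 120° intervals
H1 = 54°
H2 = (54 + 120) mod 360 = 174°
H3 = (54 + 240) mod 360 = 294°
Triadic = 54°, 174°, 294°


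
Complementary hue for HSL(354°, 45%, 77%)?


Complement = opposite side of color wheel = hue + 180°
H' = (354 + 180) mod 360 = 174°
S and L unchanged.
= HSL(174°, 45%, 77%)


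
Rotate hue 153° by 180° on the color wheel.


New hue = (H + rotation) mod 360
New hue = (153 + 180) mod 360
= 333 mod 360
= 333°


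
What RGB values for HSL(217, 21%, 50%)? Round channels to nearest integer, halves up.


H=217°, S=0.21, L=0.50
C = (1-|2L-1|)×S = (1-|0.00|)×0.21 = 0.21
H' = H/60 = 217/60 ≈ 3.6167; X = C×(1-|H' mod 2 - 1|) = 0.0805
m = L - C/2 = 0.50 - 0.105 = 0.395
Sector ⌊H'⌋ = 3 → (R',G',B') = (0.0, 0.0805, 0.21)
RGB = ((R'+m)×255, (G'+m)×255, (B'+m)×255) = (100.725, 121.2525, 154.275)
Round half up → RGB(101, 121, 154)


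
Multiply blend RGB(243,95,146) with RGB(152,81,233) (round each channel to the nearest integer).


Multiply: C = A×B/255, rounded to nearest integer
R: 243×152/255 = 36936/255 ≈ 144.847 → 145
G: 95×81/255 = 7695/255 ≈ 30.176 → 30
B: 146×233/255 = 34018/255 ≈ 133.404 → 133
= RGB(145, 30, 133)


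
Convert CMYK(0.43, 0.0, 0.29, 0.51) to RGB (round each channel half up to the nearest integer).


R = 255 × (1-C) × (1-K) = 255 × 0.57 × 0.49 = 71.2215 → 71
G = 255 × (1-M) × (1-K) = 255 × 1.00 × 0.49 = 124.95 → 125
B = 255 × (1-Y) × (1-K) = 255 × 0.71 × 0.49 = 88.7145 → 89
= RGB(71, 125, 89)


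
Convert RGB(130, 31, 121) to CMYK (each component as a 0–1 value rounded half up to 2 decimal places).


R'=130/255≈0.5098, G'=31/255≈0.1216, B'=121/255≈0.4745
K = 1 - max(R',G',B') = 1 - 130/255 = 125/255 = 0.49019… → 0.49
(1-R'-K)/(1-K) simplifies to (max-R)/max with max = 130:
C = (130-130)/130 = 0/130 = 0 → 0.00
M = (130-31)/130 = 99/130 = 0.76153… → 0.76
Y = (130-121)/130 = 9/130 = 0.06923… → 0.07
= CMYK(0.00, 0.76, 0.07, 0.49)


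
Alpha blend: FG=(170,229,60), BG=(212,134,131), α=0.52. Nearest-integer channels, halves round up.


C = α×F + (1-α)×B, with 1-α = 0.48
R: 0.52×170 + 0.48×212 = 88.40 + 101.76 = 190.16 → 190
G: 0.52×229 + 0.48×134 = 119.08 + 64.32 = 183.40 → 183
B: 0.52×60 + 0.48×131 = 31.20 + 62.88 = 94.08 → 94
= RGB(190, 183, 94)


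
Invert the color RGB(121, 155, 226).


Invert: (255-R, 255-G, 255-B)
R: 255-121 = 134
G: 255-155 = 100
B: 255-226 = 29
= RGB(134, 100, 29)


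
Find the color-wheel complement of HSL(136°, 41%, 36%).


Complement = opposite side of color wheel = hue + 180°
H' = (136 + 180) mod 360 = 316°
S and L unchanged.
= HSL(316°, 41%, 36%)


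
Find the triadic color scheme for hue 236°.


Triadic: equally spaced at 120° intervals
H1 = 236°
H2 = (236 + 120) mod 360 = 356°
H3 = (236 + 240) mod 360 = 116°
Triadic = 236°, 356°, 116°


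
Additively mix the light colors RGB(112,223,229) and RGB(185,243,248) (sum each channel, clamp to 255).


Additive: each channel = min(255, C₁+C₂)
R: 112+185 = 297 → 255
G: 223+243 = 466 → 255
B: 229+248 = 477 → 255
= RGB(255, 255, 255)


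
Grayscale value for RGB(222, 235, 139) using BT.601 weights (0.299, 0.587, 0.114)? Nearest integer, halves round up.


Gray = 0.299×R + 0.587×G + 0.114×B
Gray = 0.299×222 + 0.587×235 + 0.114×139
Gray = 66.378 + 137.945 + 15.846
Gray = 220.169 → round half up → 220
Gray = 220


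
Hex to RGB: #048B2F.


04 → 4 (R)
8B → 139 (G)
2F → 47 (B)
= RGB(4, 139, 47)


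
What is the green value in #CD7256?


Color: #CD7256
R = CD = 205
G = 72 = 114
B = 56 = 86
Green = 114


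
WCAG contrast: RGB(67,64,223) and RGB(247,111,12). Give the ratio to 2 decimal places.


Linearize each sRGB channel c=v/255: c/12.92 if c ≤ 0.04045 else ((c+0.055)/1.055)^2.4
L = 0.2126×R_lin + 0.7152×G_lin + 0.0722×B_lin
Color 1 (67,64,223):
  R=67: 67/255≈0.2627 > 0.04045 → ((0.2627+0.055)/1.055)^2.4 ≈ 0.05613
  G=64: 64/255≈0.2510 > 0.04045 → ((0.2510+0.055)/1.055)^2.4 ≈ 0.05127
  B=223: 223/255≈0.8745 > 0.04045 → ((0.8745+0.055)/1.055)^2.4 ≈ 0.73791
  L1 = 0.2126×0.05613 + 0.7152×0.05127 + 0.0722×0.73791 ≈ 0.10188
Color 2 (247,111,12):
  R=247: 247/255≈0.9686 > 0.04045 → ((0.9686+0.055)/1.055)^2.4 ≈ 0.93011
  G=111: 111/255≈0.4353 > 0.04045 → ((0.4353+0.055)/1.055)^2.4 ≈ 0.15896
  B=12: 12/255≈0.0471 > 0.04045 → ((0.0471+0.055)/1.055)^2.4 ≈ 0.00368
  L2 = 0.2126×0.93011 + 0.7152×0.15896 + 0.0722×0.00368 ≈ 0.31170
Lighter = 0.31170, Darker = 0.10188
Ratio = (L_lighter + 0.05) / (L_darker + 0.05)
Ratio = (0.31170 + 0.05) / (0.10188 + 0.05) = 0.36170 / 0.15188 ≈ 2.3815
Ratio ≈ 2.38:1


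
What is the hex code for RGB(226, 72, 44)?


R = 226 → E2 (hex)
G = 72 → 48 (hex)
B = 44 → 2C (hex)
Hex = #E2482C


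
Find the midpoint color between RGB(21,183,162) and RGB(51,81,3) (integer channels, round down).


Midpoint: each channel = ⌊(C₁+C₂)/2⌋
R: ⌊(21+51)/2⌋ = 36
G: ⌊(183+81)/2⌋ = 132
B: ⌊(162+3)/2⌋ = 82
= RGB(36, 132, 82)


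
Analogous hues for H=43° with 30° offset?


Base hue: 43°
Left analog: (43 - 30) mod 360 = 13°
Right analog: (43 + 30) mod 360 = 73°
Analogous hues = 13° and 73°


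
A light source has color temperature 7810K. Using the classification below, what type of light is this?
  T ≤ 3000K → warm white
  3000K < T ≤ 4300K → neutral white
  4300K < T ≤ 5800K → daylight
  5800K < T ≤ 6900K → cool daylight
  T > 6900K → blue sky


Temperature: 7810K
7810K > 6900K → blue sky
Classification: blue sky


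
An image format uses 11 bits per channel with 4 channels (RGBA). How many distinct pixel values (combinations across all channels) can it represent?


Total bits = 11 bits/channel × 4 channels = 44 bits
Distinct pixel values = 2^44
= 17,592,186,044,416 pixel values


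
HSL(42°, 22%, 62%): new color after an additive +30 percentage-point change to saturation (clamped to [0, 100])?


Original S = 22%
Adjustment = +30 percentage points
New S = 22 + (30) = 52
Clamp to [0, 100] → 52
= HSL(42°, 52%, 62%)


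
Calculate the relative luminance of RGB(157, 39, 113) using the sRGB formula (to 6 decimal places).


Linearize each channel (sRGB transfer function): c = v/255; c_lin = c/12.92 if c ≤ 0.04045, else ((c+0.055)/1.055)^2.4
  R: 157/255 ≈ 0.615686 > 0.04045 → ((0.615686+0.055)/1.055)^2.4 ≈ 0.337164
  G: 39/255 ≈ 0.152941 > 0.04045 → ((0.152941+0.055)/1.055)^2.4 ≈ 0.020289
  B: 113/255 ≈ 0.443137 > 0.04045 → ((0.443137+0.055)/1.055)^2.4 ≈ 0.165132
R_lin = 0.337164, G_lin = 0.020289, B_lin = 0.165132
L = 0.2126×R + 0.7152×G + 0.0722×B
L = 0.2126×0.337164 + 0.7152×0.020289 + 0.0722×0.165132
L ≈ 0.098114


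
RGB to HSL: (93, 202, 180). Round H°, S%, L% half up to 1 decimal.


Normalize: R'=93/255≈0.3647, G'=202/255≈0.7922, B'=180/255≈0.7059
Max=202/255, Min=93/255, Δ=Max-Min=109/255
L = (Max+Min)/2 = (202+93)/510 = 295/510 = 0.57843… → L = 57.8%
L > 0.5 → S = Δ/(2-Max-Min) = 109/(510-202-93) = 109/215 = 0.50697… → S = 50.7%
(the 1/255 factors cancel in S and H, so raw channel differences can be used)
Max is G' → H = 60 × ((B-R)/Δ + 2) = 60 × ((180-93)/109 + 2)
  87/109 + 2 = 0.7981… + 2 = 2.7981…
  H = 60 × 2.7981… = 167.889…° → H = 167.9°
= HSL(167.9°, 50.7%, 57.8%)


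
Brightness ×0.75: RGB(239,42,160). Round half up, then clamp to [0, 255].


Multiply each channel by 0.75, round half up, clamp to [0, 255]
R: 239×0.75 = 179.25 → round → 179
G: 42×0.75 = 31.5 → round → 32
B: 160×0.75 = 120
= RGB(179, 32, 120)


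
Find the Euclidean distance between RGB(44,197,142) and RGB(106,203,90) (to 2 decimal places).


d = √[(R₁-R₂)² + (G₁-G₂)² + (B₁-B₂)²]
d = √[(44-106)² + (197-203)² + (142-90)²]
d = √[3844 + 36 + 2704]
d = √6584
d ≈ 81.14


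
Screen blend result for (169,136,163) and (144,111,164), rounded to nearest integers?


Screen: C = 255 - (255-A)×(255-B)/255, rounded to nearest integer
R: 255 - (255-169)×(255-144)/255 = 255 - 9546/255 ≈ 255 - 37.435 = 217.565 → 218
G: 255 - (255-136)×(255-111)/255 = 255 - 17136/255 ≈ 255 - 67.200 = 187.800 → 188
B: 255 - (255-163)×(255-164)/255 = 255 - 8372/255 ≈ 255 - 32.831 = 222.169 → 222
= RGB(218, 188, 222)


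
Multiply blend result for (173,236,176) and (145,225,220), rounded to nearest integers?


Multiply: C = A×B/255, rounded to nearest integer
R: 173×145/255 = 25085/255 ≈ 98.373 → 98
G: 236×225/255 = 53100/255 ≈ 208.235 → 208
B: 176×220/255 = 38720/255 ≈ 151.843 → 152
= RGB(98, 208, 152)


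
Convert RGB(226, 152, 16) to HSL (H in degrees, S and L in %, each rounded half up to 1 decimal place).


Normalize: R'=226/255≈0.8863, G'=152/255≈0.5961, B'=16/255≈0.0627
Max=226/255, Min=16/255, Δ=Max-Min=210/255
L = (Max+Min)/2 = (226+16)/510 = 242/510 = 0.47450… → L = 47.5%
L ≤ 0.5 → S = Δ/(Max+Min) = 210/(226+16) = 210/242 = 0.86776… → S = 86.8%
(the 1/255 factors cancel in S and H, so raw channel differences can be used)
Max is R' → H = 60 × (((G-B)/Δ) mod 6) = 60 × (((152-16)/210) mod 6)
  136/210 = 0.6476…
  H = 60 × 0.6476… = 38.857…° → H = 38.9°
= HSL(38.9°, 86.8%, 47.5%)


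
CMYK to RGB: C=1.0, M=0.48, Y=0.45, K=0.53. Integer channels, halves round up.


R = 255 × (1-C) × (1-K) = 255 × 0.00 × 0.47 = 0
G = 255 × (1-M) × (1-K) = 255 × 0.52 × 0.47 = 62.322 → 62
B = 255 × (1-Y) × (1-K) = 255 × 0.55 × 0.47 = 65.9175 → 66
= RGB(0, 62, 66)


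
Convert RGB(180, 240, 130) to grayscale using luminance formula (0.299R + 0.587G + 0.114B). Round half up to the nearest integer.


Gray = 0.299×R + 0.587×G + 0.114×B
Gray = 0.299×180 + 0.587×240 + 0.114×130
Gray = 53.820 + 140.880 + 14.820
Gray = 209.520 → round half up → 210
Gray = 210


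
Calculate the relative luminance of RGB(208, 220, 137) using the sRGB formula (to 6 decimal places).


Linearize each channel (sRGB transfer function): c = v/255; c_lin = c/12.92 if c ≤ 0.04045, else ((c+0.055)/1.055)^2.4
  R: 208/255 ≈ 0.815686 > 0.04045 → ((0.815686+0.055)/1.055)^2.4 ≈ 0.630757
  G: 220/255 ≈ 0.862745 > 0.04045 → ((0.862745+0.055)/1.055)^2.4 ≈ 0.715694
  B: 137/255 ≈ 0.537255 > 0.04045 → ((0.537255+0.055)/1.055)^2.4 ≈ 0.250158
R_lin = 0.630757, G_lin = 0.715694, B_lin = 0.250158
L = 0.2126×R + 0.7152×G + 0.0722×B
L = 0.2126×0.630757 + 0.7152×0.715694 + 0.0722×0.250158
L ≈ 0.664024


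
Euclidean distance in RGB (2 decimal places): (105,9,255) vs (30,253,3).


d = √[(R₁-R₂)² + (G₁-G₂)² + (B₁-B₂)²]
d = √[(105-30)² + (9-253)² + (255-3)²]
d = √[5625 + 59536 + 63504]
d = √128665
d ≈ 358.70


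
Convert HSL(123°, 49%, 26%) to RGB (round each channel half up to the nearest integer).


H=123°, S=0.49, L=0.26
C = (1-|2L-1|)×S = (1-|-0.48|)×0.49 = 0.2548
H' = H/60 = 123/60 ≈ 2.0500; X = C×(1-|H' mod 2 - 1|) = 0.01274
m = L - C/2 = 0.26 - 0.1274 = 0.1326
Sector ⌊H'⌋ = 2 → (R',G',B') = (0.0, 0.2548, 0.01274)
RGB = ((R'+m)×255, (G'+m)×255, (B'+m)×255) = (33.813, 98.787, 37.0617)
Round half up → RGB(34, 99, 37)


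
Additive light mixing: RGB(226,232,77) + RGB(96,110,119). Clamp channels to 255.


Additive: each channel = min(255, C₁+C₂)
R: 226+96 = 322 → 255
G: 232+110 = 342 → 255
B: 77+119 = 196 → 196
= RGB(255, 255, 196)


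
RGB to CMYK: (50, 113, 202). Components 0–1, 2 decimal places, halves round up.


R'=50/255≈0.1961, G'=113/255≈0.4431, B'=202/255≈0.7922
K = 1 - max(R',G',B') = 1 - 202/255 = 53/255 = 0.20784… → 0.21
(1-R'-K)/(1-K) simplifies to (max-R)/max with max = 202:
C = (202-50)/202 = 152/202 = 0.75247… → 0.75
M = (202-113)/202 = 89/202 = 0.44059… → 0.44
Y = (202-202)/202 = 0/202 = 0 → 0.00
= CMYK(0.75, 0.44, 0.00, 0.21)


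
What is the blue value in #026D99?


Color: #026D99
R = 02 = 2
G = 6D = 109
B = 99 = 153
Blue = 153


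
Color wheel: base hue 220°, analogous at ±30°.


Base hue: 220°
Left analog: (220 - 30) mod 360 = 190°
Right analog: (220 + 30) mod 360 = 250°
Analogous hues = 190° and 250°


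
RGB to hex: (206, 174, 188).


R = 206 → CE (hex)
G = 174 → AE (hex)
B = 188 → BC (hex)
Hex = #CEAEBC


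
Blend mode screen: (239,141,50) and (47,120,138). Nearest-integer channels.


Screen: C = 255 - (255-A)×(255-B)/255, rounded to nearest integer
R: 255 - (255-239)×(255-47)/255 = 255 - 3328/255 ≈ 255 - 13.051 = 241.949 → 242
G: 255 - (255-141)×(255-120)/255 = 255 - 15390/255 ≈ 255 - 60.353 = 194.647 → 195
B: 255 - (255-50)×(255-138)/255 = 255 - 23985/255 ≈ 255 - 94.059 = 160.941 → 161
= RGB(242, 195, 161)


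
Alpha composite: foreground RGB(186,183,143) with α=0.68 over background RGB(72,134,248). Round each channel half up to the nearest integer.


C = α×F + (1-α)×B, with 1-α = 0.32
R: 0.68×186 + 0.32×72 = 126.48 + 23.04 = 149.52 → 150
G: 0.68×183 + 0.32×134 = 124.44 + 42.88 = 167.32 → 167
B: 0.68×143 + 0.32×248 = 97.24 + 79.36 = 176.60 → 177
= RGB(150, 167, 177)


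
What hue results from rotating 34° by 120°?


New hue = (H + rotation) mod 360
New hue = (34 + 120) mod 360
= 154 mod 360
= 154°


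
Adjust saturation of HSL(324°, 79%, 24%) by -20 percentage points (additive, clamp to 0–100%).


Original S = 79%
Adjustment = -20 percentage points
New S = 79 + (-20) = 59
Clamp to [0, 100] → 59
= HSL(324°, 59%, 24%)


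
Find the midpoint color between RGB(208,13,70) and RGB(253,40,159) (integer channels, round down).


Midpoint: each channel = ⌊(C₁+C₂)/2⌋
R: ⌊(208+253)/2⌋ = 230
G: ⌊(13+40)/2⌋ = 26
B: ⌊(70+159)/2⌋ = 114
= RGB(230, 26, 114)


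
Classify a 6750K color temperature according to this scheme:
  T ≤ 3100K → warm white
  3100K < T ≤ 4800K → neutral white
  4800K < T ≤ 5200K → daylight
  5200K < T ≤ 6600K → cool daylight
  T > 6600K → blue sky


Temperature: 6750K
6750K > 6600K → blue sky
Classification: blue sky


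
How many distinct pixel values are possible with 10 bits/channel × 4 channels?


Total bits = 10 bits/channel × 4 channels = 40 bits
Distinct pixel values = 2^40
= 1,099,511,627,776 pixel values


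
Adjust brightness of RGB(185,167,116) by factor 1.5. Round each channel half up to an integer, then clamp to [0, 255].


Multiply each channel by 1.5, round half up, clamp to [0, 255]
R: 185×1.5 = 277.5 → round → 278 → clamp → 255
G: 167×1.5 = 250.5 → round → 251
B: 116×1.5 = 174
= RGB(255, 251, 174)


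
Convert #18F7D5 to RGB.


18 → 24 (R)
F7 → 247 (G)
D5 → 213 (B)
= RGB(24, 247, 213)


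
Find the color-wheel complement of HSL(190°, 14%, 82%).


Complement = opposite side of color wheel = hue + 180°
H' = (190 + 180) mod 360 = 10°
S and L unchanged.
= HSL(10°, 14%, 82%)


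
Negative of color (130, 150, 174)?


Invert: (255-R, 255-G, 255-B)
R: 255-130 = 125
G: 255-150 = 105
B: 255-174 = 81
= RGB(125, 105, 81)


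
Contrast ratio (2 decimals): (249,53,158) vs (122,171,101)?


Linearize each sRGB channel c=v/255: c/12.92 if c ≤ 0.04045 else ((c+0.055)/1.055)^2.4
L = 0.2126×R_lin + 0.7152×G_lin + 0.0722×B_lin
Color 1 (249,53,158):
  R=249: 249/255≈0.9765 > 0.04045 → ((0.9765+0.055)/1.055)^2.4 ≈ 0.94731
  G=53: 53/255≈0.2078 > 0.04045 → ((0.2078+0.055)/1.055)^2.4 ≈ 0.03560
  B=158: 158/255≈0.6196 > 0.04045 → ((0.6196+0.055)/1.055)^2.4 ≈ 0.34191
  L1 = 0.2126×0.94731 + 0.7152×0.03560 + 0.0722×0.34191 ≈ 0.25155
Color 2 (122,171,101):
  R=122: 122/255≈0.4784 > 0.04045 → ((0.4784+0.055)/1.055)^2.4 ≈ 0.19462
  G=171: 171/255≈0.6706 > 0.04045 → ((0.6706+0.055)/1.055)^2.4 ≈ 0.40724
  B=101: 101/255≈0.3961 > 0.04045 → ((0.3961+0.055)/1.055)^2.4 ≈ 0.13014
  L2 = 0.2126×0.19462 + 0.7152×0.40724 + 0.0722×0.13014 ≈ 0.34203
Lighter = 0.34203, Darker = 0.25155
Ratio = (L_lighter + 0.05) / (L_darker + 0.05)
Ratio = (0.34203 + 0.05) / (0.25155 + 0.05) = 0.39203 / 0.30155 ≈ 1.3001
Ratio ≈ 1.30:1


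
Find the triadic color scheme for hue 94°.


Triadic: equally spaced at 120° intervals
H1 = 94°
H2 = (94 + 120) mod 360 = 214°
H3 = (94 + 240) mod 360 = 334°
Triadic = 94°, 214°, 334°


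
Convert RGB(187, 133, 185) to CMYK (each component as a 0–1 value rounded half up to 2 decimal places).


R'=187/255≈0.7333, G'=133/255≈0.5216, B'=185/255≈0.7255
K = 1 - max(R',G',B') = 1 - 187/255 = 68/255 = 0.26666… → 0.27
(1-R'-K)/(1-K) simplifies to (max-R)/max with max = 187:
C = (187-187)/187 = 0/187 = 0 → 0.00
M = (187-133)/187 = 54/187 = 0.28877… → 0.29
Y = (187-185)/187 = 2/187 = 0.01069… → 0.01
= CMYK(0.00, 0.29, 0.01, 0.27)


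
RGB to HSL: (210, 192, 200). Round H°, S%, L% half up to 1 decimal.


Normalize: R'=210/255≈0.8235, G'=192/255≈0.7529, B'=200/255≈0.7843
Max=210/255, Min=192/255, Δ=Max-Min=18/255
L = (Max+Min)/2 = (210+192)/510 = 402/510 = 0.78823… → L = 78.8%
L > 0.5 → S = Δ/(2-Max-Min) = 18/(510-210-192) = 18/108 = 0.16666… → S = 16.7%
(the 1/255 factors cancel in S and H, so raw channel differences can be used)
Max is R' → H = 60 × (((G-B)/Δ) mod 6) = 60 × (((192-200)/18) mod 6)
  (-8)/18 = -0.4444…; negative, so add 6 → 5.5555…
  H = 60 × 5.5555… = 333.333…° → H = 333.3°
= HSL(333.3°, 16.7%, 78.8%)


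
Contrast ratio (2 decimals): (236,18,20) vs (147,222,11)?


Linearize each sRGB channel c=v/255: c/12.92 if c ≤ 0.04045 else ((c+0.055)/1.055)^2.4
L = 0.2126×R_lin + 0.7152×G_lin + 0.0722×B_lin
Color 1 (236,18,20):
  R=236: 236/255≈0.9255 > 0.04045 → ((0.9255+0.055)/1.055)^2.4 ≈ 0.83880
  G=18: 18/255≈0.0706 > 0.04045 → ((0.0706+0.055)/1.055)^2.4 ≈ 0.00605
  B=20: 20/255≈0.0784 > 0.04045 → ((0.0784+0.055)/1.055)^2.4 ≈ 0.00700
  L1 = 0.2126×0.83880 + 0.7152×0.00605 + 0.0722×0.00700 ≈ 0.18316
Color 2 (147,222,11):
  R=147: 147/255≈0.5765 > 0.04045 → ((0.5765+0.055)/1.055)^2.4 ≈ 0.29177
  G=222: 222/255≈0.8706 > 0.04045 → ((0.8706+0.055)/1.055)^2.4 ≈ 0.73046
  B=11: 11/255≈0.0431 > 0.04045 → ((0.0431+0.055)/1.055)^2.4 ≈ 0.00335
  L2 = 0.2126×0.29177 + 0.7152×0.73046 + 0.0722×0.00335 ≈ 0.58470
Lighter = 0.58470, Darker = 0.18316
Ratio = (L_lighter + 0.05) / (L_darker + 0.05)
Ratio = (0.58470 + 0.05) / (0.18316 + 0.05) = 0.63470 / 0.23316 ≈ 2.7222
Ratio ≈ 2.72:1


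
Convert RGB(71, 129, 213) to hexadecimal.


R = 71 → 47 (hex)
G = 129 → 81 (hex)
B = 213 → D5 (hex)
Hex = #4781D5


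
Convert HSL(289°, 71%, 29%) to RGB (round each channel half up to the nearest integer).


H=289°, S=0.71, L=0.29
C = (1-|2L-1|)×S = (1-|-0.42|)×0.71 = 0.4118
H' = H/60 = 289/60 ≈ 4.8167; X = C×(1-|H' mod 2 - 1|) ≈ 0.3363
m = L - C/2 = 0.29 - 0.2059 = 0.0841
Sector ⌊H'⌋ = 4 → (R',G',B') = (≈0.3363, 0.0, 0.4118)
RGB = ((R'+m)×255, (G'+m)×255, (B'+m)×255) = (107.20285, 21.4455, 126.4545)
Round half up → RGB(107, 21, 126)


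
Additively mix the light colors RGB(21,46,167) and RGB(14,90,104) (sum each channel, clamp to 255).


Additive: each channel = min(255, C₁+C₂)
R: 21+14 = 35 → 35
G: 46+90 = 136 → 136
B: 167+104 = 271 → 255
= RGB(35, 136, 255)


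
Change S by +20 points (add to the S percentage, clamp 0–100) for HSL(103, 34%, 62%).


Original S = 34%
Adjustment = +20 percentage points
New S = 34 + (20) = 54
Clamp to [0, 100] → 54
= HSL(103°, 54%, 62%)


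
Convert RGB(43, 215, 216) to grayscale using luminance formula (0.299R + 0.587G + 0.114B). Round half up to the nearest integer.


Gray = 0.299×R + 0.587×G + 0.114×B
Gray = 0.299×43 + 0.587×215 + 0.114×216
Gray = 12.857 + 126.205 + 24.624
Gray = 163.686 → round half up → 164
Gray = 164


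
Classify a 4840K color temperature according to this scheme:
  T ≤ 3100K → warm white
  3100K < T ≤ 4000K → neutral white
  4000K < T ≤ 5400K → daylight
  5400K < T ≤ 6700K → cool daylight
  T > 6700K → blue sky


Temperature: 4840K
4000K < 4840K ≤ 5400K → daylight
Classification: daylight


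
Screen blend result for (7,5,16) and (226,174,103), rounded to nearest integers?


Screen: C = 255 - (255-A)×(255-B)/255, rounded to nearest integer
R: 255 - (255-7)×(255-226)/255 = 255 - 7192/255 ≈ 255 - 28.204 = 226.796 → 227
G: 255 - (255-5)×(255-174)/255 = 255 - 20250/255 ≈ 255 - 79.412 = 175.588 → 176
B: 255 - (255-16)×(255-103)/255 = 255 - 36328/255 ≈ 255 - 142.463 = 112.537 → 113
= RGB(227, 176, 113)


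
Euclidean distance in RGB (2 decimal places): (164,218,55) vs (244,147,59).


d = √[(R₁-R₂)² + (G₁-G₂)² + (B₁-B₂)²]
d = √[(164-244)² + (218-147)² + (55-59)²]
d = √[6400 + 5041 + 16]
d = √11457
d ≈ 107.04


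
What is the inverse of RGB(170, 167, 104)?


Invert: (255-R, 255-G, 255-B)
R: 255-170 = 85
G: 255-167 = 88
B: 255-104 = 151
= RGB(85, 88, 151)


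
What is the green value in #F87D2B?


Color: #F87D2B
R = F8 = 248
G = 7D = 125
B = 2B = 43
Green = 125


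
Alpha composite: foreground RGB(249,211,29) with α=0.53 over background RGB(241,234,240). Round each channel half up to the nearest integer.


C = α×F + (1-α)×B, with 1-α = 0.47
R: 0.53×249 + 0.47×241 = 131.97 + 113.27 = 245.24 → 245
G: 0.53×211 + 0.47×234 = 111.83 + 109.98 = 221.81 → 222
B: 0.53×29 + 0.47×240 = 15.37 + 112.80 = 128.17 → 128
= RGB(245, 222, 128)


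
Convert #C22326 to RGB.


C2 → 194 (R)
23 → 35 (G)
26 → 38 (B)
= RGB(194, 35, 38)


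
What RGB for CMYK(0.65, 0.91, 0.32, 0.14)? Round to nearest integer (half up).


R = 255 × (1-C) × (1-K) = 255 × 0.35 × 0.86 = 76.755 → 77
G = 255 × (1-M) × (1-K) = 255 × 0.09 × 0.86 = 19.737 → 20
B = 255 × (1-Y) × (1-K) = 255 × 0.68 × 0.86 = 149.124 → 149
= RGB(77, 20, 149)


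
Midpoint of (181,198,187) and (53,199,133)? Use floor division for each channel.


Midpoint: each channel = ⌊(C₁+C₂)/2⌋
R: ⌊(181+53)/2⌋ = 117
G: ⌊(198+199)/2⌋ = 198
B: ⌊(187+133)/2⌋ = 160
= RGB(117, 198, 160)


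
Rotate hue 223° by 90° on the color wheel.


New hue = (H + rotation) mod 360
New hue = (223 + 90) mod 360
= 313 mod 360
= 313°


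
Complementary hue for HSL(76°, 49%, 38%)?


Complement = opposite side of color wheel = hue + 180°
H' = (76 + 180) mod 360 = 256°
S and L unchanged.
= HSL(256°, 49%, 38%)


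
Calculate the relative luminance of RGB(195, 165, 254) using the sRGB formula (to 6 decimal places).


Linearize each channel (sRGB transfer function): c = v/255; c_lin = c/12.92 if c ≤ 0.04045, else ((c+0.055)/1.055)^2.4
  R: 195/255 ≈ 0.764706 > 0.04045 → ((0.764706+0.055)/1.055)^2.4 ≈ 0.545724
  G: 165/255 ≈ 0.647059 > 0.04045 → ((0.647059+0.055)/1.055)^2.4 ≈ 0.376262
  B: 254/255 ≈ 0.996078 > 0.04045 → ((0.996078+0.055)/1.055)^2.4 ≈ 0.991102
R_lin = 0.545724, G_lin = 0.376262, B_lin = 0.991102
L = 0.2126×R + 0.7152×G + 0.0722×B
L = 0.2126×0.545724 + 0.7152×0.376262 + 0.0722×0.991102
L ≈ 0.456681


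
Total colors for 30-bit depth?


Colors = 2^bits = 2^30
= 1,073,741,824 colors


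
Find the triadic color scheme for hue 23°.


Triadic: equally spaced at 120° intervals
H1 = 23°
H2 = (23 + 120) mod 360 = 143°
H3 = (23 + 240) mod 360 = 263°
Triadic = 23°, 143°, 263°


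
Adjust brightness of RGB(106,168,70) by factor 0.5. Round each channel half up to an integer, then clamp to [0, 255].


Multiply each channel by 0.5, round half up, clamp to [0, 255]
R: 106×0.5 = 53
G: 168×0.5 = 84
B: 70×0.5 = 35
= RGB(53, 84, 35)


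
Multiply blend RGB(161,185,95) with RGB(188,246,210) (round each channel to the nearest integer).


Multiply: C = A×B/255, rounded to nearest integer
R: 161×188/255 = 30268/255 ≈ 118.698 → 119
G: 185×246/255 = 45510/255 ≈ 178.471 → 178
B: 95×210/255 = 19950/255 ≈ 78.235 → 78
= RGB(119, 178, 78)


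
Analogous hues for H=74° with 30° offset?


Base hue: 74°
Left analog: (74 - 30) mod 360 = 44°
Right analog: (74 + 30) mod 360 = 104°
Analogous hues = 44° and 104°


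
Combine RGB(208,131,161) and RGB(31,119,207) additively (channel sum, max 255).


Additive: each channel = min(255, C₁+C₂)
R: 208+31 = 239 → 239
G: 131+119 = 250 → 250
B: 161+207 = 368 → 255
= RGB(239, 250, 255)


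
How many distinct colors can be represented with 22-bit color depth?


Colors = 2^bits = 2^22
= 4,194,304 colors


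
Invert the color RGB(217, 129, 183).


Invert: (255-R, 255-G, 255-B)
R: 255-217 = 38
G: 255-129 = 126
B: 255-183 = 72
= RGB(38, 126, 72)


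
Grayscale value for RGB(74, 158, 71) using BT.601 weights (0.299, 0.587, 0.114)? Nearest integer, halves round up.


Gray = 0.299×R + 0.587×G + 0.114×B
Gray = 0.299×74 + 0.587×158 + 0.114×71
Gray = 22.126 + 92.746 + 8.094
Gray = 122.966 → round half up → 123
Gray = 123


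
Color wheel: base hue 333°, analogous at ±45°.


Base hue: 333°
Left analog: (333 - 45) mod 360 = 288°
Right analog: (333 + 45) mod 360 = 18°
Analogous hues = 288° and 18°


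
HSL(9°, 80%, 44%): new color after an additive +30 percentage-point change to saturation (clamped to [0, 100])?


Original S = 80%
Adjustment = +30 percentage points
New S = 80 + (30) = 110
Clamp to [0, 100] → 100
= HSL(9°, 100%, 44%)


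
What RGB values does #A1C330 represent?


A1 → 161 (R)
C3 → 195 (G)
30 → 48 (B)
= RGB(161, 195, 48)


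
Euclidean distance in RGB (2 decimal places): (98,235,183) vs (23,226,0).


d = √[(R₁-R₂)² + (G₁-G₂)² + (B₁-B₂)²]
d = √[(98-23)² + (235-226)² + (183-0)²]
d = √[5625 + 81 + 33489]
d = √39195
d ≈ 197.98


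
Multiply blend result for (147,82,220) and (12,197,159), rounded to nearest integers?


Multiply: C = A×B/255, rounded to nearest integer
R: 147×12/255 = 1764/255 ≈ 6.918 → 7
G: 82×197/255 = 16154/255 ≈ 63.349 → 63
B: 220×159/255 = 34980/255 ≈ 137.176 → 137
= RGB(7, 63, 137)


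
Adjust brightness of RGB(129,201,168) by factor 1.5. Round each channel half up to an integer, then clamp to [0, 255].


Multiply each channel by 1.5, round half up, clamp to [0, 255]
R: 129×1.5 = 193.5 → round → 194
G: 201×1.5 = 301.5 → round → 302 → clamp → 255
B: 168×1.5 = 252
= RGB(194, 255, 252)


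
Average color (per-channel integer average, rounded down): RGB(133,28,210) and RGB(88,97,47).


Midpoint: each channel = ⌊(C₁+C₂)/2⌋
R: ⌊(133+88)/2⌋ = 110
G: ⌊(28+97)/2⌋ = 62
B: ⌊(210+47)/2⌋ = 128
= RGB(110, 62, 128)


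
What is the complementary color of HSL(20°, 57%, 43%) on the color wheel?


Complement = opposite side of color wheel = hue + 180°
H' = (20 + 180) mod 360 = 200°
S and L unchanged.
= HSL(200°, 57%, 43%)


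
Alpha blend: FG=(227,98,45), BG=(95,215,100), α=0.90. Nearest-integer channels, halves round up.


C = α×F + (1-α)×B, with 1-α = 0.10
R: 0.90×227 + 0.10×95 = 204.30 + 9.50 = 213.80 → 214
G: 0.90×98 + 0.10×215 = 88.20 + 21.50 = 109.70 → 110
B: 0.90×45 + 0.10×100 = 40.50 + 10.00 = 50.50 → 51
= RGB(214, 110, 51)


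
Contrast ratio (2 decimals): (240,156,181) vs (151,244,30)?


Linearize each sRGB channel c=v/255: c/12.92 if c ≤ 0.04045 else ((c+0.055)/1.055)^2.4
L = 0.2126×R_lin + 0.7152×G_lin + 0.0722×B_lin
Color 1 (240,156,181):
  R=240: 240/255≈0.9412 > 0.04045 → ((0.9412+0.055)/1.055)^2.4 ≈ 0.87137
  G=156: 156/255≈0.6118 > 0.04045 → ((0.6118+0.055)/1.055)^2.4 ≈ 0.33245
  B=181: 181/255≈0.7098 > 0.04045 → ((0.7098+0.055)/1.055)^2.4 ≈ 0.46208
  L1 = 0.2126×0.87137 + 0.7152×0.33245 + 0.0722×0.46208 ≈ 0.45638
Color 2 (151,244,30):
  R=151: 151/255≈0.5922 > 0.04045 → ((0.5922+0.055)/1.055)^2.4 ≈ 0.30947
  G=244: 244/255≈0.9569 > 0.04045 → ((0.9569+0.055)/1.055)^2.4 ≈ 0.90466
  B=30: 30/255≈0.1176 > 0.04045 → ((0.1176+0.055)/1.055)^2.4 ≈ 0.01298
  L2 = 0.2126×0.30947 + 0.7152×0.90466 + 0.0722×0.01298 ≈ 0.71374
Lighter = 0.71374, Darker = 0.45638
Ratio = (L_lighter + 0.05) / (L_darker + 0.05)
Ratio = (0.71374 + 0.05) / (0.45638 + 0.05) = 0.76374 / 0.50638 ≈ 1.5082
Ratio ≈ 1.51:1


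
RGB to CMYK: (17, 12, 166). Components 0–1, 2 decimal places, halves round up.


R'=17/255≈0.0667, G'=12/255≈0.0471, B'=166/255≈0.6510
K = 1 - max(R',G',B') = 1 - 166/255 = 89/255 = 0.34901… → 0.35
(1-R'-K)/(1-K) simplifies to (max-R)/max with max = 166:
C = (166-17)/166 = 149/166 = 0.89759… → 0.90
M = (166-12)/166 = 154/166 = 0.92771… → 0.93
Y = (166-166)/166 = 0/166 = 0 → 0.00
= CMYK(0.90, 0.93, 0.00, 0.35)


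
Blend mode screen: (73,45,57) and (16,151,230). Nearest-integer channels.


Screen: C = 255 - (255-A)×(255-B)/255, rounded to nearest integer
R: 255 - (255-73)×(255-16)/255 = 255 - 43498/255 ≈ 255 - 170.580 = 84.420 → 84
G: 255 - (255-45)×(255-151)/255 = 255 - 21840/255 ≈ 255 - 85.647 = 169.353 → 169
B: 255 - (255-57)×(255-230)/255 = 255 - 4950/255 ≈ 255 - 19.412 = 235.588 → 236
= RGB(84, 169, 236)


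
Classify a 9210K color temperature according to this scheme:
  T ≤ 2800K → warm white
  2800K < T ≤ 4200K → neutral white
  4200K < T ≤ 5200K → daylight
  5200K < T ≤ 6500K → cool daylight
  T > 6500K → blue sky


Temperature: 9210K
9210K > 6500K → blue sky
Classification: blue sky


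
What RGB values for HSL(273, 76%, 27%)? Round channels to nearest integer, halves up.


H=273°, S=0.76, L=0.27
C = (1-|2L-1|)×S = (1-|-0.46|)×0.76 = 0.4104
H' = H/60 = 273/60 ≈ 4.5500; X = C×(1-|H' mod 2 - 1|) = 0.22572
m = L - C/2 = 0.27 - 0.2052 = 0.0648
Sector ⌊H'⌋ = 4 → (R',G',B') = (0.22572, 0.0, 0.4104)
RGB = ((R'+m)×255, (G'+m)×255, (B'+m)×255) = (74.0826, 16.524, 121.176)
Round half up → RGB(74, 17, 121)


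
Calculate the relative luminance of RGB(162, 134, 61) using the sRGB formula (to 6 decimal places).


Linearize each channel (sRGB transfer function): c = v/255; c_lin = c/12.92 if c ≤ 0.04045, else ((c+0.055)/1.055)^2.4
  R: 162/255 ≈ 0.635294 > 0.04045 → ((0.635294+0.055)/1.055)^2.4 ≈ 0.361307
  G: 134/255 ≈ 0.525490 > 0.04045 → ((0.525490+0.055)/1.055)^2.4 ≈ 0.238398
  B: 61/255 ≈ 0.239216 > 0.04045 → ((0.239216+0.055)/1.055)^2.4 ≈ 0.046665
R_lin = 0.361307, G_lin = 0.238398, B_lin = 0.046665
L = 0.2126×R + 0.7152×G + 0.0722×B
L = 0.2126×0.361307 + 0.7152×0.238398 + 0.0722×0.046665
L ≈ 0.250685


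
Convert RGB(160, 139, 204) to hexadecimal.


R = 160 → A0 (hex)
G = 139 → 8B (hex)
B = 204 → CC (hex)
Hex = #A08BCC


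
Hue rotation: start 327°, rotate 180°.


New hue = (H + rotation) mod 360
New hue = (327 + 180) mod 360
= 507 mod 360
= 147°


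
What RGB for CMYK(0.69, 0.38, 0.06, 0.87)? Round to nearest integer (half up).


R = 255 × (1-C) × (1-K) = 255 × 0.31 × 0.13 = 10.2765 → 10
G = 255 × (1-M) × (1-K) = 255 × 0.62 × 0.13 = 20.553 → 21
B = 255 × (1-Y) × (1-K) = 255 × 0.94 × 0.13 = 31.161 → 31
= RGB(10, 21, 31)


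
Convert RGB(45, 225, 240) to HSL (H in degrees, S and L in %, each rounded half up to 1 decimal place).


Normalize: R'=45/255≈0.1765, G'=225/255≈0.8824, B'=240/255≈0.9412
Max=240/255, Min=45/255, Δ=Max-Min=195/255
L = (Max+Min)/2 = (240+45)/510 = 285/510 = 0.55882… → L = 55.9%
L > 0.5 → S = Δ/(2-Max-Min) = 195/(510-240-45) = 195/225 = 0.86666… → S = 86.7%
(the 1/255 factors cancel in S and H, so raw channel differences can be used)
Max is B' → H = 60 × ((R-G)/Δ + 4) = 60 × ((45-225)/195 + 4)
  -180/195 + 4 = -0.9230… + 4 = 3.0769…
  H = 60 × 3.0769… = 184.615…° → H = 184.6°
= HSL(184.6°, 86.7%, 55.9%)


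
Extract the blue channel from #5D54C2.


Color: #5D54C2
R = 5D = 93
G = 54 = 84
B = C2 = 194
Blue = 194


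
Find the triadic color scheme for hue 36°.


Triadic: equally spaced at 120° intervals
H1 = 36°
H2 = (36 + 120) mod 360 = 156°
H3 = (36 + 240) mod 360 = 276°
Triadic = 36°, 156°, 276°


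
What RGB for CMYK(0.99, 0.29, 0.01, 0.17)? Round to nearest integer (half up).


R = 255 × (1-C) × (1-K) = 255 × 0.01 × 0.83 = 2.1165 → 2
G = 255 × (1-M) × (1-K) = 255 × 0.71 × 0.83 = 150.2715 → 150
B = 255 × (1-Y) × (1-K) = 255 × 0.99 × 0.83 = 209.5335 → 210
= RGB(2, 150, 210)


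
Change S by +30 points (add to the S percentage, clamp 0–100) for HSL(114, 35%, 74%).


Original S = 35%
Adjustment = +30 percentage points
New S = 35 + (30) = 65
Clamp to [0, 100] → 65
= HSL(114°, 65%, 74%)


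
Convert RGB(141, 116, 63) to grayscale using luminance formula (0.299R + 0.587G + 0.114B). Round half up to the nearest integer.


Gray = 0.299×R + 0.587×G + 0.114×B
Gray = 0.299×141 + 0.587×116 + 0.114×63
Gray = 42.159 + 68.092 + 7.182
Gray = 117.433 → round half up → 117
Gray = 117


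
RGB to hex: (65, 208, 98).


R = 65 → 41 (hex)
G = 208 → D0 (hex)
B = 98 → 62 (hex)
Hex = #41D062


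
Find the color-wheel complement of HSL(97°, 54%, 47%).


Complement = opposite side of color wheel = hue + 180°
H' = (97 + 180) mod 360 = 277°
S and L unchanged.
= HSL(277°, 54%, 47%)


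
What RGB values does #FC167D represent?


FC → 252 (R)
16 → 22 (G)
7D → 125 (B)
= RGB(252, 22, 125)


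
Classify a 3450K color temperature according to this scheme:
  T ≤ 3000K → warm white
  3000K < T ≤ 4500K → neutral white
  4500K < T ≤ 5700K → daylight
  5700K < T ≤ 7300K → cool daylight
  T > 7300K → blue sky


Temperature: 3450K
3000K < 3450K ≤ 4500K → neutral white
Classification: neutral white


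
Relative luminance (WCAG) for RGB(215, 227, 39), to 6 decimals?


Linearize each channel (sRGB transfer function): c = v/255; c_lin = c/12.92 if c ≤ 0.04045, else ((c+0.055)/1.055)^2.4
  R: 215/255 ≈ 0.843137 > 0.04045 → ((0.843137+0.055)/1.055)^2.4 ≈ 0.679542
  G: 227/255 ≈ 0.890196 > 0.04045 → ((0.890196+0.055)/1.055)^2.4 ≈ 0.768151
  B: 39/255 ≈ 0.152941 > 0.04045 → ((0.152941+0.055)/1.055)^2.4 ≈ 0.020289
R_lin = 0.679542, G_lin = 0.768151, B_lin = 0.020289
L = 0.2126×R + 0.7152×G + 0.0722×B
L = 0.2126×0.679542 + 0.7152×0.768151 + 0.0722×0.020289
L ≈ 0.695317


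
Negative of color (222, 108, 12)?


Invert: (255-R, 255-G, 255-B)
R: 255-222 = 33
G: 255-108 = 147
B: 255-12 = 243
= RGB(33, 147, 243)


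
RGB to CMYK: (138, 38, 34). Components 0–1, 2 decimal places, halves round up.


R'=138/255≈0.5412, G'=38/255≈0.1490, B'=34/255≈0.1333
K = 1 - max(R',G',B') = 1 - 138/255 = 117/255 = 0.45882… → 0.46
(1-R'-K)/(1-K) simplifies to (max-R)/max with max = 138:
C = (138-138)/138 = 0/138 = 0 → 0.00
M = (138-38)/138 = 100/138 = 0.72463… → 0.72
Y = (138-34)/138 = 104/138 = 0.75362… → 0.75
= CMYK(0.00, 0.72, 0.75, 0.46)
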